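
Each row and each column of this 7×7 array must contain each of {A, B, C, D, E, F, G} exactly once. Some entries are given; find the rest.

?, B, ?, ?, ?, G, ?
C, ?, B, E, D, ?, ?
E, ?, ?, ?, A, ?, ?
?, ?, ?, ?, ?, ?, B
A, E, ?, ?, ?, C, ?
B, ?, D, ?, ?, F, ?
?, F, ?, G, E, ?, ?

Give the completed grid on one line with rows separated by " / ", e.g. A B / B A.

F B E D C G A / C G B E D A F / E C F B A D G / G D C A F E B / A E G F B C D / B A D C G F E / D F A G E B C

(r2,c6) = A
(r7,c1) = D
(r7,c6) = B
(r1,c1) = F
(r1,c5) = C
(r2,c2) = G
(r2,c7) = F
(r3,c6) = D
(r4,c1) = G
(r4,c5) = F
(r4,c6) = E
(r6,c5) = G
(r3,c2) = C
(r3,c7) = G
(r5,c5) = B
(r5,c7) = D
(r6,c2) = A
(r6,c4) = C
(r6,c7) = E
(r1,c7) = A
(r3,c3) = F
(r3,c4) = B
(r4,c2) = D
(r4,c4) = A
(r5,c3) = G
(r5,c4) = F
(r7,c7) = C
(r1,c3) = E
(r1,c4) = D
(r4,c3) = C
(r7,c3) = A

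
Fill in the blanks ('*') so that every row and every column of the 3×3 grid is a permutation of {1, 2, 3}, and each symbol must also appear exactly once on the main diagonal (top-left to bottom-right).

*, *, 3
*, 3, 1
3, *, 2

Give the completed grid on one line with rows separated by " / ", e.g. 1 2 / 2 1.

row 1 has {3}; column 1 has {3}; the diagonal has {2,3} — only 1 is left for (r1,c1).
row 1 has {1,3}; column 2 has {3} — only 2 is left for (r1,c2).
row 2 has {1,3}; column 1 has {1,3} — only 2 is left for (r2,c1).
row 3 has {2,3}; column 2 has {2,3} — only 1 is left for (r3,c2).

1 2 3 / 2 3 1 / 3 1 2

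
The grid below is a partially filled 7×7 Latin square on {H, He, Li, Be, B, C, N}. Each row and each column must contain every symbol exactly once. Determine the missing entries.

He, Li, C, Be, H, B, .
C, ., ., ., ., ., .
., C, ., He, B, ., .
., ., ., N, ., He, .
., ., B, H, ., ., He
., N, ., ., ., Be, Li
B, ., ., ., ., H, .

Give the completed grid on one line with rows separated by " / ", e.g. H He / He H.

He Li C Be H B N / C H Be Li He N B / Be C N He B Li H / Li B H N Be He C / N Be B H Li C He / H N He B C Be Li / B He Li C N H Be

row 1 has {H,He,Li,Be,B,C}; column 7 has {He,Li} — only N is left for (r1,c7).
row 5 has {H,He,B}; column 2 has {Li,C,N} — only Be is left for (r5,c2).
row 6 has {Li,Be,N}; column 1 has {He,B,C} — only H is left for (r6,c1).
row 6 has {H,Li,Be,N}; column 3 has {B,C} — only He is left for (r6,c3).
row 6 has {H,He,Li,Be,N}; column 5 has {H,B} — only C is left for (r6,c5).
row 7 has {H,B}; column 2 has {Li,Be,C,N} — only He is left for (r7,c2).
row 6 has {H,He,Li,Be,C,N}; column 4 has {H,He,Be,N} — only B is left for (r6,c4).
row 2 has {C}; column 4 has {H,He,Be,B,N} — only Li is left for (r2,c4).
row 2 has {Li,C}; column 6 has {H,He,Be,B} — only N is left for (r2,c6).
row 3 has {He,B,C}; column 6 has {H,He,Be,B,N} — only Li is left for (r3,c6).
row 5 has {H,He,Be,B}; column 6 has {H,He,Li,Be,B,N} — only C is left for (r5,c6).
row 7 has {H,He,B}; column 4 has {H,He,Li,Be,B,N} — only C is left for (r7,c4).
row 7 has {H,He,B,C}; column 7 has {He,Li,N} — only Be is left for (r7,c7).
row 3 has {He,Li,B,C}; column 7 has {He,Li,Be,N} — only H is left for (r3,c7).
row 2 has {Li,C,N}; column 7 has {H,He,Li,Be,N} — only B is left for (r2,c7).
row 4 has {He,N}; column 7 has {H,He,Li,Be,B,N} — only C is left for (r4,c7).
row 2 has {Li,B,C,N}; column 2 has {He,Li,Be,C,N} — only H is left for (r2,c2).
row 2 has {H,Li,B,C,N}; column 3 has {He,B,C} — only Be is left for (r2,c3).
row 2 has {H,Li,Be,B,C,N}; column 5 has {H,B,C} — only He is left for (r2,c5).
row 3 has {H,He,Li,B,C}; column 3 has {He,Be,B,C} — only N is left for (r3,c3).
row 4 has {He,C,N}; column 2 has {H,He,Li,Be,C,N} — only B is left for (r4,c2).
row 7 has {H,He,Be,B,C}; column 3 has {He,Be,B,C,N} — only Li is left for (r7,c3).
row 7 has {H,He,Li,Be,B,C}; column 5 has {H,He,B,C} — only N is left for (r7,c5).
row 3 has {H,He,Li,B,C,N}; column 1 has {H,He,B,C} — only Be is left for (r3,c1).
row 4 has {He,B,C,N}; column 1 has {H,He,Be,B,C} — only Li is left for (r4,c1).
row 4 has {He,Li,B,C,N}; column 3 has {He,Li,Be,B,C,N} — only H is left for (r4,c3).
row 4 has {H,He,Li,B,C,N}; column 5 has {H,He,B,C,N} — only Be is left for (r4,c5).
row 5 has {H,He,Be,B,C}; column 1 has {H,He,Li,Be,B,C} — only N is left for (r5,c1).
row 5 has {H,He,Be,B,C,N}; column 5 has {H,He,Be,B,C,N} — only Li is left for (r5,c5).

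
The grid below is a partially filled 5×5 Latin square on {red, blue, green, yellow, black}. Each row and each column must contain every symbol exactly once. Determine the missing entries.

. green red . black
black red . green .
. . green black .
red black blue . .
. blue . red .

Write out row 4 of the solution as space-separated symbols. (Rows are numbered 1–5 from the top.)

At row 2, column 3: row 2 has {red,green,black}; column 3 has {red,blue,green}; that leaves yellow.
At row 2, column 5: row 2 has {red,green,yellow,black}; column 5 has {black}; that leaves blue.
At row 3, column 2: row 3 has {green,black}; column 2 has {red,blue,green,black}; that leaves yellow.
At row 3, column 5: row 3 has {green,yellow,black}; column 5 has {blue,black}; that leaves red.
At row 4, column 4: row 4 has {red,blue,black}; column 4 has {red,green,black}; that leaves yellow.
At row 4, column 5: row 4 has {red,blue,yellow,black}; column 5 has {red,blue,black}; that leaves green.

red black blue yellow green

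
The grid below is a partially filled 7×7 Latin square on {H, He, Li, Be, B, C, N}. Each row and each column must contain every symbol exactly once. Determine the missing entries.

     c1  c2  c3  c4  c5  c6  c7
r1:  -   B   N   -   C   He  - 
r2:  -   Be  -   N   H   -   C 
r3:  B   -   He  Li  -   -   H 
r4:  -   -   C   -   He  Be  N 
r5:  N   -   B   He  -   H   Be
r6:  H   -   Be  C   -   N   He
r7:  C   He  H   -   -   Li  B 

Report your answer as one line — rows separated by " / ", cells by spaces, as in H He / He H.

(r1,c7) = Li
(r2,c3) = Li
(r2,c6) = B
(r3,c6) = C
(r4,c1) = Li
(r4,c2) = H
(r4,c4) = B
(r5,c5) = Li
(r6,c2) = Li
(r6,c5) = B
(r7,c4) = Be
(r7,c5) = N
(r1,c1) = Be
(r1,c4) = H
(r2,c1) = He
(r3,c2) = N
(r3,c5) = Be
(r5,c2) = C

Be B N H C He Li / He Be Li N H B C / B N He Li Be C H / Li H C B He Be N / N C B He Li H Be / H Li Be C B N He / C He H Be N Li B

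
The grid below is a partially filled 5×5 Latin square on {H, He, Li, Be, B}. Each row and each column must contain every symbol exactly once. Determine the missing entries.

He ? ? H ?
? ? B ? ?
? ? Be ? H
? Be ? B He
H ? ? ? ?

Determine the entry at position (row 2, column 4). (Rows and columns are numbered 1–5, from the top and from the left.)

He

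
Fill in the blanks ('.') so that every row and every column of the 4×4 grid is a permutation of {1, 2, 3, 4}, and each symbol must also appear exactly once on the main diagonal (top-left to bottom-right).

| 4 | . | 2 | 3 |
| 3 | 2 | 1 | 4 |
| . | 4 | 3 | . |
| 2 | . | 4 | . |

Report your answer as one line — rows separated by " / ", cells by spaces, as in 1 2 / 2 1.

4 1 2 3 / 3 2 1 4 / 1 4 3 2 / 2 3 4 1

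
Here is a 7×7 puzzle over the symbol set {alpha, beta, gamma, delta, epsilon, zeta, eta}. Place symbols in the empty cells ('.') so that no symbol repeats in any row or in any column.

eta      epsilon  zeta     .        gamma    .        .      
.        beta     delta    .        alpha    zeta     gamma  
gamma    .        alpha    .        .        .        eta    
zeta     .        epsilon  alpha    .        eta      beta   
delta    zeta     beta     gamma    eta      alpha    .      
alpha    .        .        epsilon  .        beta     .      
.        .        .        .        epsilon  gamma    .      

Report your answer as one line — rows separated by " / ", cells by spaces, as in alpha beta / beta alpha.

(r1,c6) = delta
(r1,c7) = alpha
(r2,c1) = epsilon
(r2,c4) = eta
(r3,c2) = delta
(r3,c6) = epsilon
(r4,c2) = gamma
(r4,c5) = delta
(r5,c7) = epsilon
(r6,c2) = eta
(r6,c3) = gamma
(r6,c5) = zeta
(r6,c7) = delta
(r7,c1) = beta
(r7,c2) = alpha
(r7,c3) = eta
(r7,c7) = zeta
(r1,c4) = beta
(r3,c4) = zeta
(r3,c5) = beta
(r7,c4) = delta

eta epsilon zeta beta gamma delta alpha / epsilon beta delta eta alpha zeta gamma / gamma delta alpha zeta beta epsilon eta / zeta gamma epsilon alpha delta eta beta / delta zeta beta gamma eta alpha epsilon / alpha eta gamma epsilon zeta beta delta / beta alpha eta delta epsilon gamma zeta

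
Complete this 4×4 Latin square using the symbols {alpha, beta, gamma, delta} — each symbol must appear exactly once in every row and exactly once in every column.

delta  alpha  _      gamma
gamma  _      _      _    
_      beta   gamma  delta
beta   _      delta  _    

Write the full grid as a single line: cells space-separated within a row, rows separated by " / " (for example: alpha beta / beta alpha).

(r1,c3) = beta
(r2,c2) = delta
(r2,c3) = alpha
(r2,c4) = beta
(r3,c1) = alpha
(r4,c2) = gamma
(r4,c4) = alpha

delta alpha beta gamma / gamma delta alpha beta / alpha beta gamma delta / beta gamma delta alpha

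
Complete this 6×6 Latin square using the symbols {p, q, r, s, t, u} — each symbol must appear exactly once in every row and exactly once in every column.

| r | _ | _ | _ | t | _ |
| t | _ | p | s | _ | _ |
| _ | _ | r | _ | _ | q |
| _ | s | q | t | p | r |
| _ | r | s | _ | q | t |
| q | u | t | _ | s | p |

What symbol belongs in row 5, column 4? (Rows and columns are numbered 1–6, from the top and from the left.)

u

(r1,c3) = u
(r1,c6) = s
(r2,c2) = q
(r2,c6) = u
(r3,c5) = u
(r4,c1) = u
(r5,c1) = p
(r5,c4) = u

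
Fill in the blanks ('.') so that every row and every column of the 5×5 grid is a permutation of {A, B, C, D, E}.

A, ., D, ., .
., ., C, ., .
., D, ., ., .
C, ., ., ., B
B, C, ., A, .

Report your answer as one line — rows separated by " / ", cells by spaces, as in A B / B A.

(r3,c1): row 3 has {D}; column 1 has {A,B,C}, so it must be E.
(r5,c3): row 5 has {A,B,C}; column 3 has {C,D}, so it must be E.
(r5,c5): row 5 has {A,B,C,E}; column 5 has {B}, so it must be D.
(r2,c1): row 2 has {C}; column 1 has {A,B,C,E}, so it must be D.
(r4,c3): row 4 has {B,C}; column 3 has {C,D,E}, so it must be A.
(r3,c3): row 3 has {D,E}; column 3 has {A,C,D,E}, so it must be B.
(r3,c4): row 3 has {B,D,E}; column 4 has {A}, so it must be C.
(r3,c5): row 3 has {B,C,D,E}; column 5 has {B,D}, so it must be A.
(r4,c2): row 4 has {A,B,C}; column 2 has {C,D}, so it must be E.
(r4,c4): row 4 has {A,B,C,E}; column 4 has {A,C}, so it must be D.
(r1,c2): row 1 has {A,D}; column 2 has {C,D,E}, so it must be B.
(r1,c4): row 1 has {A,B,D}; column 4 has {A,C,D}, so it must be E.
(r1,c5): row 1 has {A,B,D,E}; column 5 has {A,B,D}, so it must be C.
(r2,c2): row 2 has {C,D}; column 2 has {B,C,D,E}, so it must be A.
(r2,c4): row 2 has {A,C,D}; column 4 has {A,C,D,E}, so it must be B.
(r2,c5): row 2 has {A,B,C,D}; column 5 has {A,B,C,D}, so it must be E.

A B D E C / D A C B E / E D B C A / C E A D B / B C E A D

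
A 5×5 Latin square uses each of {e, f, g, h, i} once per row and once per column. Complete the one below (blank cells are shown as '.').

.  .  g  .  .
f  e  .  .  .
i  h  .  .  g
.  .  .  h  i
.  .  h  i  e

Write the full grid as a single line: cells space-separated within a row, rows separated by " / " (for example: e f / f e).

h i g e f / f e i g h / i h e f g / e g f h i / g f h i e

At row 2, column 3: row 2 has {e,f}; column 3 has {g,h}; that leaves i.
At row 2, column 4: row 2 has {e,f,i}; column 4 has {h,i}; that leaves g.
At row 2, column 5: row 2 has {e,f,g,i}; column 5 has {e,g,i}; that leaves h.
At row 5, column 1: row 5 has {e,h,i}; column 1 has {f,i}; that leaves g.
At row 5, column 2: row 5 has {e,g,h,i}; column 2 has {e,h}; that leaves f.
At row 1, column 2: row 1 has {g}; column 2 has {e,f,h}; that leaves i.
At row 1, column 5: row 1 has {g,i}; column 5 has {e,g,h,i}; that leaves f.
At row 4, column 1: row 4 has {h,i}; column 1 has {f,g,i}; that leaves e.
At row 4, column 2: row 4 has {e,h,i}; column 2 has {e,f,h,i}; that leaves g.
At row 4, column 3: row 4 has {e,g,h,i}; column 3 has {g,h,i}; that leaves f.
At row 1, column 1: row 1 has {f,g,i}; column 1 has {e,f,g,i}; that leaves h.
At row 1, column 4: row 1 has {f,g,h,i}; column 4 has {g,h,i}; that leaves e.
At row 3, column 3: row 3 has {g,h,i}; column 3 has {f,g,h,i}; that leaves e.
At row 3, column 4: row 3 has {e,g,h,i}; column 4 has {e,g,h,i}; that leaves f.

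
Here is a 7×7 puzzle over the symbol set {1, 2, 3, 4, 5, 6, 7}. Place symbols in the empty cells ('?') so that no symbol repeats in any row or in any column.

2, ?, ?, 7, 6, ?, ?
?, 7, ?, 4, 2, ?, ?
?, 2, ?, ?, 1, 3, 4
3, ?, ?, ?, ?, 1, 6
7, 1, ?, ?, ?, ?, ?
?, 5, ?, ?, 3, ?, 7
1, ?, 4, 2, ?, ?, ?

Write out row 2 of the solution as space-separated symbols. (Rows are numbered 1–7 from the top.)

6 7 3 4 2 5 1

(r4,c2) = 4
(r4,c4) = 5
(r4,c5) = 7
(r7,c5) = 5
(r7,c7) = 3
(r1,c2) = 3
(r3,c4) = 6
(r4,c3) = 2
(r5,c4) = 3
(r5,c5) = 4
(r6,c4) = 1
(r7,c2) = 6
(r7,c6) = 7
(r3,c1) = 5
(r3,c3) = 7
(r6,c3) = 6
(r2,c1) = 6
(r2,c6) = 5
(r2,c7) = 1
(r5,c3) = 5
(r5,c7) = 2
(r6,c1) = 4
(r6,c6) = 2
(r1,c3) = 1
(r1,c6) = 4
(r1,c7) = 5
(r2,c3) = 3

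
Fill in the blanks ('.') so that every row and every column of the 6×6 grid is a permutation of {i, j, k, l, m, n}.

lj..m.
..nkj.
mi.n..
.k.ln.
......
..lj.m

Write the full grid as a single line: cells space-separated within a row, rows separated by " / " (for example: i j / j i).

l j k i m n / i m n k j l / m i j n l k / j k m l n i / n l i m k j / k n l j i m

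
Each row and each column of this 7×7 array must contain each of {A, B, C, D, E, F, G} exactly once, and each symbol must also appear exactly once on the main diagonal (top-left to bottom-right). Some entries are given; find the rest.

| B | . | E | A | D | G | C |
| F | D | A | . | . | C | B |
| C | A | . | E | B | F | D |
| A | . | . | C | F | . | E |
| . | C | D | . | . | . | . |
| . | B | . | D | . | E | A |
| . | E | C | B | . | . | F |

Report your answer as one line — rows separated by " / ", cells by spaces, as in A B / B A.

B F E A D G C / F D A G E C B / C A G E B F D / A G B C F D E / E C D F A B G / G B F D C E A / D E C B G A F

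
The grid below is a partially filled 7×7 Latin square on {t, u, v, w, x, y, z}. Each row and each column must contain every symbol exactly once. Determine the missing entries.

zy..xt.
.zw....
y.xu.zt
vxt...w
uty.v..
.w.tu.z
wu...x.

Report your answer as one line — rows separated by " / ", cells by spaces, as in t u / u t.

z y u w x t v / t z w x y v u / y v x u w z t / v x t y z u w / u t y z v w x / x w v t u y z / w u z v t x y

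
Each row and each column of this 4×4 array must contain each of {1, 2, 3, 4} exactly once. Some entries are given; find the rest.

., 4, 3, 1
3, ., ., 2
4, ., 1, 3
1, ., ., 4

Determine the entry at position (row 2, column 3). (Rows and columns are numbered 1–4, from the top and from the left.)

4

At row 1, column 1: row 1 has {1,3,4}; column 1 has {1,3,4}; that leaves 2.
At row 2, column 2: row 2 has {2,3}; column 2 has {4}; that leaves 1.
At row 2, column 3: row 2 has {1,2,3}; column 3 has {1,3}; that leaves 4.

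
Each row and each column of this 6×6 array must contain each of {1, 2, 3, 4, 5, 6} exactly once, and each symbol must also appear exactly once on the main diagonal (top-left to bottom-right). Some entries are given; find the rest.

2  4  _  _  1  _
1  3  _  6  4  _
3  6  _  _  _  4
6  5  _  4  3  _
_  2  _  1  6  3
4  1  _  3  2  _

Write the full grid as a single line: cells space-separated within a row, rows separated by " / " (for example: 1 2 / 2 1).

2 4 3 5 1 6 / 1 3 5 6 4 2 / 3 6 1 2 5 4 / 6 5 2 4 3 1 / 5 2 4 1 6 3 / 4 1 6 3 2 5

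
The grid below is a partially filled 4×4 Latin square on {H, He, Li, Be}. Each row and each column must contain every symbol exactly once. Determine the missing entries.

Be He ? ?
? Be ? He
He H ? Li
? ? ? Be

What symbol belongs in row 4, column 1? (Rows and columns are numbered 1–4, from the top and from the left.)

H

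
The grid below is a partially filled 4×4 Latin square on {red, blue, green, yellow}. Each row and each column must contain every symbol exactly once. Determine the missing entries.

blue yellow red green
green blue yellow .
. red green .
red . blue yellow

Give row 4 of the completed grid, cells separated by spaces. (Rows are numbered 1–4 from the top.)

row 2 has {blue,green,yellow}; column 4 has {green,yellow} — only red is left for (r2,c4).
row 3 has {red,green}; column 1 has {red,blue,green} — only yellow is left for (r3,c1).
row 3 has {red,green,yellow}; column 4 has {red,green,yellow} — only blue is left for (r3,c4).
row 4 has {red,blue,yellow}; column 2 has {red,blue,yellow} — only green is left for (r4,c2).

red green blue yellow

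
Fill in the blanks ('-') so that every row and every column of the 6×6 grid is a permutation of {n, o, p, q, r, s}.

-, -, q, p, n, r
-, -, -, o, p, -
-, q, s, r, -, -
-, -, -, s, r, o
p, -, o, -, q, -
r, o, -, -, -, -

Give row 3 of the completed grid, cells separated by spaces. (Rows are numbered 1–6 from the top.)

n q s r o p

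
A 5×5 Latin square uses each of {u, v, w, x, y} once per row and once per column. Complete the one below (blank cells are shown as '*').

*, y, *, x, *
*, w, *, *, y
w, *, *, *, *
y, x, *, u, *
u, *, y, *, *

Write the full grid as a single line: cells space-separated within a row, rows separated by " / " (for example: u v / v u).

v y w x u / x w u v y / w u x y v / y x v u w / u v y w x

row 1 has {x,y}; column 1 has {u,w,y} — only v is left for (r1,c1).
row 2 has {w,y}; column 1 has {u,v,w,y} — only x is left for (r2,c1).
row 2 has {w,x,y}; column 4 has {u,x} — only v is left for (r2,c4).
row 3 has {w}; column 4 has {u,v,x} — only y is left for (r3,c4).
row 5 has {u,y}; column 2 has {w,x,y} — only v is left for (r5,c2).
row 5 has {u,v,y}; column 4 has {u,v,x,y} — only w is left for (r5,c4).
row 5 has {u,v,w,y}; column 5 has {y} — only x is left for (r5,c5).
row 2 has {v,w,x,y}; column 3 has {y} — only u is left for (r2,c3).
row 3 has {w,y}; column 2 has {v,w,x,y} — only u is left for (r3,c2).
row 3 has {u,w,y}; column 5 has {x,y} — only v is left for (r3,c5).
row 4 has {u,x,y}; column 5 has {v,x,y} — only w is left for (r4,c5).
row 1 has {v,x,y}; column 3 has {u,y} — only w is left for (r1,c3).
row 1 has {v,w,x,y}; column 5 has {v,w,x,y} — only u is left for (r1,c5).
row 3 has {u,v,w,y}; column 3 has {u,w,y} — only x is left for (r3,c3).
row 4 has {u,w,x,y}; column 3 has {u,w,x,y} — only v is left for (r4,c3).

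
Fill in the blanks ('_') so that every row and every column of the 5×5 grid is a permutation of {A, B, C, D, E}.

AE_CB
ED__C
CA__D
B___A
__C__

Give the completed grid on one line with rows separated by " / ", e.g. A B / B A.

(r1,c3) = D
(r4,c2) = C
(r4,c3) = E
(r4,c4) = D
(r5,c1) = D
(r5,c2) = B
(r5,c5) = E
(r3,c3) = B
(r3,c4) = E
(r5,c4) = A
(r2,c3) = A
(r2,c4) = B

A E D C B / E D A B C / C A B E D / B C E D A / D B C A E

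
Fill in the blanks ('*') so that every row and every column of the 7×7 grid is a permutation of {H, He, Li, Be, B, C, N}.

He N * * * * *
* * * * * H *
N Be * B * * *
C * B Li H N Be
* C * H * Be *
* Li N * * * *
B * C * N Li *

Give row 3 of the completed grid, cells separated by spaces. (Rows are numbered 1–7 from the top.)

(r4,c2) = He
(r5,c1) = Li
(r5,c3) = He
(r5,c5) = B
(r5,c7) = N
(r7,c2) = H
(r7,c7) = He
(r2,c1) = Be
(r2,c2) = B
(r2,c3) = Li
(r2,c7) = C
(r3,c3) = H
(r3,c7) = Li
(r6,c1) = H
(r6,c7) = B
(r7,c4) = Be
(r1,c3) = Be
(r1,c4) = C
(r1,c5) = Li
(r1,c6) = B
(r1,c7) = H
(r2,c5) = He
(r3,c5) = C
(r3,c6) = He

N Be H B C He Li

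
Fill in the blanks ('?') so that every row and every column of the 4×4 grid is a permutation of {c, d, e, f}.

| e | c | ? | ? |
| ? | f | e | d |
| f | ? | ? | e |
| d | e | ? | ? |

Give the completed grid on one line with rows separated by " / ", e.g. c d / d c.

e c d f / c f e d / f d c e / d e f c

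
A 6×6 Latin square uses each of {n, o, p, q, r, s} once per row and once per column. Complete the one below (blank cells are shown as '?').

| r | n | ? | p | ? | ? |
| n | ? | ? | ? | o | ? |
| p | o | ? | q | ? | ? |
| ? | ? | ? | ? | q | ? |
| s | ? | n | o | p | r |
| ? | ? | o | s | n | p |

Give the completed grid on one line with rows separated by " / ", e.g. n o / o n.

r n q p s o / n s p r o q / p o s q r n / o p r n q s / s q n o p r / q r o s n p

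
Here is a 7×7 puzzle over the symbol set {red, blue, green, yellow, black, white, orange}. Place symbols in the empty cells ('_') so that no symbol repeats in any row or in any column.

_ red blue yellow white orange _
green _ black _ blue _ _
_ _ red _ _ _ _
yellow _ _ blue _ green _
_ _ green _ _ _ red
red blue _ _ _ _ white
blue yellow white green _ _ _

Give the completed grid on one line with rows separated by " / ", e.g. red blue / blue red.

black red blue yellow white orange green / green orange black red blue white yellow / white green red black orange yellow blue / yellow white orange blue red green black / orange black green white yellow blue red / red blue yellow orange green black white / blue yellow white green black red orange

(r1,c1) = black
(r1,c7) = green
(r4,c3) = orange
(r4,c7) = black
(r6,c3) = yellow
(r6,c6) = black
(r7,c6) = red
(r7,c7) = orange
(r2,c7) = yellow
(r3,c7) = blue
(r4,c2) = white
(r4,c5) = red
(r6,c4) = orange
(r6,c5) = green
(r7,c5) = black
(r2,c2) = orange
(r2,c6) = white
(r3,c6) = yellow
(r5,c2) = black
(r5,c4) = white
(r5,c6) = blue
(r2,c4) = red
(r3,c2) = green
(r3,c4) = black
(r3,c5) = orange
(r5,c1) = orange
(r5,c5) = yellow
(r3,c1) = white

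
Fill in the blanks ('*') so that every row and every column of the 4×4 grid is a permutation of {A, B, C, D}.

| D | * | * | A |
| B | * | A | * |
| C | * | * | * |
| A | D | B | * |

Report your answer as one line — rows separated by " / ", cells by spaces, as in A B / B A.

At row 1, column 3: row 1 has {A,D}; column 3 has {A,B}; that leaves C.
At row 2, column 2: row 2 has {A,B}; column 2 has {D}; that leaves C.
At row 2, column 4: row 2 has {A,B,C}; column 4 has {A}; that leaves D.
At row 3, column 3: row 3 has {C}; column 3 has {A,B,C}; that leaves D.
At row 3, column 4: row 3 has {C,D}; column 4 has {A,D}; that leaves B.
At row 4, column 4: row 4 has {A,B,D}; column 4 has {A,B,D}; that leaves C.
At row 1, column 2: row 1 has {A,C,D}; column 2 has {C,D}; that leaves B.
At row 3, column 2: row 3 has {B,C,D}; column 2 has {B,C,D}; that leaves A.

D B C A / B C A D / C A D B / A D B C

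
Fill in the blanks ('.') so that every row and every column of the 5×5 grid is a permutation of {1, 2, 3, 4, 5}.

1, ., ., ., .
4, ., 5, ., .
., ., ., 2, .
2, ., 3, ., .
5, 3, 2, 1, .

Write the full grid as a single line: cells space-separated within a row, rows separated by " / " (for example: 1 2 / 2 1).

row 1 has {1}; column 3 has {2,3,5} — only 4 is left for (r1,c3).
row 2 has {4,5}; column 4 has {1,2} — only 3 is left for (r2,c4).
row 3 has {2}; column 1 has {1,2,4,5} — only 3 is left for (r3,c1).
row 3 has {2,3}; column 3 has {2,3,4,5} — only 1 is left for (r3,c3).
row 5 has {1,2,3,5}; column 5 is empty so far — only 4 is left for (r5,c5).
row 1 has {1,4}; column 4 has {1,2,3} — only 5 is left for (r1,c4).
row 3 has {1,2,3}; column 5 has {4} — only 5 is left for (r3,c5).
row 4 has {2,3}; column 4 has {1,2,3,5} — only 4 is left for (r4,c4).
row 4 has {2,3,4}; column 5 has {4,5} — only 1 is left for (r4,c5).
row 1 has {1,4,5}; column 2 has {3} — only 2 is left for (r1,c2).
row 1 has {1,2,4,5}; column 5 has {1,4,5} — only 3 is left for (r1,c5).
row 2 has {3,4,5}; column 2 has {2,3} — only 1 is left for (r2,c2).
row 2 has {1,3,4,5}; column 5 has {1,3,4,5} — only 2 is left for (r2,c5).
row 3 has {1,2,3,5}; column 2 has {1,2,3} — only 4 is left for (r3,c2).
row 4 has {1,2,3,4}; column 2 has {1,2,3,4} — only 5 is left for (r4,c2).

1 2 4 5 3 / 4 1 5 3 2 / 3 4 1 2 5 / 2 5 3 4 1 / 5 3 2 1 4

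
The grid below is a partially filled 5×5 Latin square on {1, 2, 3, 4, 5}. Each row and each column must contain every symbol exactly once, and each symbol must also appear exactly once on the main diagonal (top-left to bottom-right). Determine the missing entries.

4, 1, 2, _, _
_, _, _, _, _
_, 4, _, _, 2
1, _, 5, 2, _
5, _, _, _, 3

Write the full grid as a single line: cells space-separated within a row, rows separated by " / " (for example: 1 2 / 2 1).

Cell (r1,c5): row 1 has {1,2,4}; column 5 has {2,3} → 5.
Cell (r2,c2): row 2 is empty so far; column 2 has {1,4}; the diagonal has {2,3,4} → 5.
Cell (r3,c1): row 3 has {2,4}; column 1 has {1,4,5} → 3.
Cell (r3,c3): row 3 has {2,3,4}; column 3 has {2,5}; the diagonal has {2,3,4,5} → 1.
Cell (r3,c4): row 3 has {1,2,3,4}; column 4 has {2} → 5.
Cell (r4,c2): row 4 has {1,2,5}; column 2 has {1,4,5} → 3.
Cell (r4,c5): row 4 has {1,2,3,5}; column 5 has {2,3,5} → 4.
Cell (r5,c2): row 5 has {3,5}; column 2 has {1,3,4,5} → 2.
Cell (r5,c3): row 5 has {2,3,5}; column 3 has {1,2,5} → 4.
Cell (r5,c4): row 5 has {2,3,4,5}; column 4 has {2,5} → 1.
Cell (r1,c4): row 1 has {1,2,4,5}; column 4 has {1,2,5} → 3.
Cell (r2,c1): row 2 has {5}; column 1 has {1,3,4,5} → 2.
Cell (r2,c3): row 2 has {2,5}; column 3 has {1,2,4,5} → 3.
Cell (r2,c4): row 2 has {2,3,5}; column 4 has {1,2,3,5} → 4.
Cell (r2,c5): row 2 has {2,3,4,5}; column 5 has {2,3,4,5} → 1.

4 1 2 3 5 / 2 5 3 4 1 / 3 4 1 5 2 / 1 3 5 2 4 / 5 2 4 1 3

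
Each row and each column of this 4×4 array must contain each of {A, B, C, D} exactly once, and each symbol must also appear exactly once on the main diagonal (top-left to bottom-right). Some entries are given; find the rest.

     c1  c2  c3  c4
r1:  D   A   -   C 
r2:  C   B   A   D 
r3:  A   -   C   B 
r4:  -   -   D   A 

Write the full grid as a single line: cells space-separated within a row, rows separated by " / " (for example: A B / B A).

D A B C / C B A D / A D C B / B C D A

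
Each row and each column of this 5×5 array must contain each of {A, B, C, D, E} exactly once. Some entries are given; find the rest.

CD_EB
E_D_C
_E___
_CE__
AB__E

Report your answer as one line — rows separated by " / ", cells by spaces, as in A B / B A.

C D A E B / E A D B C / D E B C A / B C E A D / A B C D E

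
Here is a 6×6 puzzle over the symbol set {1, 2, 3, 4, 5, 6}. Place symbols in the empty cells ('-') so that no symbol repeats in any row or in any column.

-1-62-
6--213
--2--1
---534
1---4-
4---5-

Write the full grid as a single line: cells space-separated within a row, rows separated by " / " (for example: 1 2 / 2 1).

3 1 4 6 2 5 / 6 4 5 2 1 3 / 5 3 2 4 6 1 / 2 6 1 5 3 4 / 1 5 6 3 4 2 / 4 2 3 1 5 6

At row 1, column 6: row 1 has {1,2,6}; column 6 has {1,3,4}; that leaves 5.
At row 3, column 5: row 3 has {1,2}; column 5 has {1,2,3,4,5}; that leaves 6.
At row 4, column 1: row 4 has {3,4,5}; column 1 has {1,4,6}; that leaves 2.
At row 4, column 2: row 4 has {2,3,4,5}; column 2 has {1}; that leaves 6.
At row 4, column 3: row 4 has {2,3,4,5,6}; column 3 has {2}; that leaves 1.
At row 5, column 4: row 5 has {1,4}; column 4 has {2,5,6}; that leaves 3.
At row 6, column 4: row 6 has {4,5}; column 4 has {2,3,5,6}; that leaves 1.
At row 1, column 1: row 1 has {1,2,5,6}; column 1 has {1,2,4,6}; that leaves 3.
At row 1, column 3: row 1 has {1,2,3,5,6}; column 3 has {1,2}; that leaves 4.
At row 2, column 3: row 2 has {1,2,3,6}; column 3 has {1,2,4}; that leaves 5.
At row 3, column 1: row 3 has {1,2,6}; column 1 has {1,2,3,4,6}; that leaves 5.
At row 3, column 4: row 3 has {1,2,5,6}; column 4 has {1,2,3,5,6}; that leaves 4.
At row 5, column 3: row 5 has {1,3,4}; column 3 has {1,2,4,5}; that leaves 6.
At row 5, column 6: row 5 has {1,3,4,6}; column 6 has {1,3,4,5}; that leaves 2.
At row 6, column 3: row 6 has {1,4,5}; column 3 has {1,2,4,5,6}; that leaves 3.
At row 6, column 6: row 6 has {1,3,4,5}; column 6 has {1,2,3,4,5}; that leaves 6.
At row 2, column 2: row 2 has {1,2,3,5,6}; column 2 has {1,6}; that leaves 4.
At row 3, column 2: row 3 has {1,2,4,5,6}; column 2 has {1,4,6}; that leaves 3.
At row 5, column 2: row 5 has {1,2,3,4,6}; column 2 has {1,3,4,6}; that leaves 5.
At row 6, column 2: row 6 has {1,3,4,5,6}; column 2 has {1,3,4,5,6}; that leaves 2.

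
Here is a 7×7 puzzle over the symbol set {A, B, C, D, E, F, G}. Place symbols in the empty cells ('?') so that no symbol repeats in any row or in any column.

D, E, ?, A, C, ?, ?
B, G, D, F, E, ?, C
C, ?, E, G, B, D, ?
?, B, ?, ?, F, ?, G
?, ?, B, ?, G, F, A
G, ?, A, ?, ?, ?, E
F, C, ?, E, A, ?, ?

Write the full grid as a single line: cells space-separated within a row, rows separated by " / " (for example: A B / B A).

D E F A C G B / B G D F E A C / C A E G B D F / A B C D F E G / E D B C G F A / G F A B D C E / F C G E A B D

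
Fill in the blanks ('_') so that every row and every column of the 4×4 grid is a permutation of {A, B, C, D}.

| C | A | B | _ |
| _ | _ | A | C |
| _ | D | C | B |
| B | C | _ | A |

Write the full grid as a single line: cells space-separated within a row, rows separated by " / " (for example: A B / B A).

C A B D / D B A C / A D C B / B C D A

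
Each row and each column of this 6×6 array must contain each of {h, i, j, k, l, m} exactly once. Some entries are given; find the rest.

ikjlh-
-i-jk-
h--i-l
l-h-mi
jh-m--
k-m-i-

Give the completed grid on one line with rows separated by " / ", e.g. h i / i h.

i k j l h m / m i l j k h / h m k i j l / l j h k m i / j h i m l k / k l m h i j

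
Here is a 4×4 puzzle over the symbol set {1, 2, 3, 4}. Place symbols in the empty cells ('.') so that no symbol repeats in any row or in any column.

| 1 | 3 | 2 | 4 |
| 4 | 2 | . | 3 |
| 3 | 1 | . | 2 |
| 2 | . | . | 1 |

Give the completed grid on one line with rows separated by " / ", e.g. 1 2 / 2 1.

Cell (r2,c3): row 2 has {2,3,4}; column 3 has {2} → 1.
Cell (r3,c3): row 3 has {1,2,3}; column 3 has {1,2} → 4.
Cell (r4,c2): row 4 has {1,2}; column 2 has {1,2,3} → 4.
Cell (r4,c3): row 4 has {1,2,4}; column 3 has {1,2,4} → 3.

1 3 2 4 / 4 2 1 3 / 3 1 4 2 / 2 4 3 1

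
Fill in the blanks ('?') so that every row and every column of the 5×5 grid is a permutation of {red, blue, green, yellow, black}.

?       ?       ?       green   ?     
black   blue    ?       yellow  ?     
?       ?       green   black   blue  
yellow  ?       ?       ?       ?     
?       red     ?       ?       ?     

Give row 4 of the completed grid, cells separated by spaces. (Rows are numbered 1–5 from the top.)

yellow green blue red black

(r2,c3) = red
(r2,c5) = green
(r3,c1) = red
(r3,c2) = yellow
(r5,c4) = blue
(r1,c1) = blue
(r1,c2) = black
(r1,c3) = yellow
(r1,c5) = red
(r4,c2) = green
(r4,c4) = red
(r4,c5) = black
(r5,c1) = green
(r5,c3) = black
(r5,c5) = yellow
(r4,c3) = blue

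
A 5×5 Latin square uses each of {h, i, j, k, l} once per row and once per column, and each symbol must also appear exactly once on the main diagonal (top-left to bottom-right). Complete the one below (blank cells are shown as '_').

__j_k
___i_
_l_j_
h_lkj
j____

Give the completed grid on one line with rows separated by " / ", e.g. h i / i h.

At row 4, column 2: row 4 has {h,j,k,l}; column 2 has {l}; that leaves i.
At row 1, column 2: row 1 has {j,k}; column 2 has {i,l}; that leaves h.
At row 1, column 4: row 1 has {h,j,k}; column 4 has {i,j,k}; that leaves l.
At row 2, column 2: row 2 has {i}; column 2 has {h,i,l}; the diagonal has {k}; that leaves j.
At row 5, column 2: row 5 has {j}; column 2 has {h,i,j,l}; that leaves k.
At row 5, column 4: row 5 has {j,k}; column 4 has {i,j,k,l}; that leaves h.
At row 1, column 1: row 1 has {h,j,k,l}; column 1 has {h,j}; the diagonal has {j,k}; that leaves i.
At row 3, column 1: row 3 has {j,l}; column 1 has {h,i,j}; that leaves k.
At row 3, column 3: row 3 has {j,k,l}; column 3 has {j,l}; the diagonal has {i,j,k}; that leaves h.
At row 3, column 5: row 3 has {h,j,k,l}; column 5 has {j,k}; that leaves i.
At row 5, column 3: row 5 has {h,j,k}; column 3 has {h,j,l}; that leaves i.
At row 5, column 5: row 5 has {h,i,j,k}; column 5 has {i,j,k}; the diagonal has {h,i,j,k}; that leaves l.
At row 2, column 1: row 2 has {i,j}; column 1 has {h,i,j,k}; that leaves l.
At row 2, column 3: row 2 has {i,j,l}; column 3 has {h,i,j,l}; that leaves k.
At row 2, column 5: row 2 has {i,j,k,l}; column 5 has {i,j,k,l}; that leaves h.

i h j l k / l j k i h / k l h j i / h i l k j / j k i h l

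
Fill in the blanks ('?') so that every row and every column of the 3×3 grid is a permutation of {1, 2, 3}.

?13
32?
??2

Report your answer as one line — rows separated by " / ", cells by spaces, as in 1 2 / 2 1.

(r1,c1) = 2
(r2,c3) = 1
(r3,c1) = 1
(r3,c2) = 3

2 1 3 / 3 2 1 / 1 3 2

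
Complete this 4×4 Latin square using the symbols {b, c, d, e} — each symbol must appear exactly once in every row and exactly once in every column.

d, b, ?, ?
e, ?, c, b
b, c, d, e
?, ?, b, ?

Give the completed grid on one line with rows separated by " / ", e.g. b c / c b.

d b e c / e d c b / b c d e / c e b d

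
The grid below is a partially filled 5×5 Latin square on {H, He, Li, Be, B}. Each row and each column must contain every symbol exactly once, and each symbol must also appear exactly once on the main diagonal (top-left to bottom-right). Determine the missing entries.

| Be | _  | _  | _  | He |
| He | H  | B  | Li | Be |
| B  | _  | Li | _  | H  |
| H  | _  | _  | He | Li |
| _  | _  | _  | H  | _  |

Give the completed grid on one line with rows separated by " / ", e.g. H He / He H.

Be Li H B He / He H B Li Be / B He Li Be H / H B Be He Li / Li Be He H B

(r1,c3): row 1 has {He,Be}; column 3 has {Li,B}, so it must be H.
(r1,c4): row 1 has {H,He,Be}; column 4 has {H,He,Li}, so it must be B.
(r3,c4): row 3 has {H,Li,B}; column 4 has {H,He,Li,B}, so it must be Be.
(r4,c3): row 4 has {H,He,Li}; column 3 has {H,Li,B}, so it must be Be.
(r5,c1): row 5 has {H}; column 1 has {H,He,Be,B}, so it must be Li.
(r5,c3): row 5 has {H,Li}; column 3 has {H,Li,Be,B}, so it must be He.
(r5,c5): row 5 has {H,He,Li}; column 5 has {H,He,Li,Be}; the diagonal has {H,He,Li,Be}, so it must be B.
(r1,c2): row 1 has {H,He,Be,B}; column 2 has {H}, so it must be Li.
(r3,c2): row 3 has {H,Li,Be,B}; column 2 has {H,Li}, so it must be He.
(r4,c2): row 4 has {H,He,Li,Be}; column 2 has {H,He,Li}, so it must be B.
(r5,c2): row 5 has {H,He,Li,B}; column 2 has {H,He,Li,B}, so it must be Be.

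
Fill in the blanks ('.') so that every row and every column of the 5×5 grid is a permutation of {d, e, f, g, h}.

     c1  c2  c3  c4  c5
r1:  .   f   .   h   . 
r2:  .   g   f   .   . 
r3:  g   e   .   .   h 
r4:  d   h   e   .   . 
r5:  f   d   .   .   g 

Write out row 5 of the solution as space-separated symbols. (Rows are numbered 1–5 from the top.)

(r1,c1) = e
(r1,c5) = d
(r2,c1) = h
(r2,c5) = e
(r3,c3) = d
(r3,c4) = f
(r4,c4) = g
(r4,c5) = f
(r5,c3) = h
(r5,c4) = e

f d h e g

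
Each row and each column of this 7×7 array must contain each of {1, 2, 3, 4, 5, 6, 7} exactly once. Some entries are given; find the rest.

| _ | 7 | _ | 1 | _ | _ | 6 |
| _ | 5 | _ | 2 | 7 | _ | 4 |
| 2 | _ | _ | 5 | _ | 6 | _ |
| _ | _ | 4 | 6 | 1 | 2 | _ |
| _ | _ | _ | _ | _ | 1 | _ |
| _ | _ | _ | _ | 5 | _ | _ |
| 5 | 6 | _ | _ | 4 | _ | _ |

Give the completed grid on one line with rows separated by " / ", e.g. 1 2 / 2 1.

4 7 3 1 2 5 6 / 1 5 6 2 7 3 4 / 2 4 7 5 3 6 1 / 7 3 4 6 1 2 5 / 3 2 5 4 6 1 7 / 6 1 2 7 5 4 3 / 5 6 1 3 4 7 2

At row 2, column 6: row 2 has {2,4,5,7}; column 6 has {1,2,6}; that leaves 3.
At row 3, column 5: row 3 has {2,5,6}; column 5 has {1,4,5,7}; that leaves 3.
At row 4, column 2: row 4 has {1,2,4,6}; column 2 has {5,6,7}; that leaves 3.
At row 7, column 6: row 7 has {4,5,6}; column 6 has {1,2,3,6}; that leaves 7.
At row 1, column 5: row 1 has {1,6,7}; column 5 has {1,3,4,5,7}; that leaves 2.
At row 4, column 1: row 4 has {1,2,3,4,6}; column 1 has {2,5}; that leaves 7.
At row 4, column 7: row 4 has {1,2,3,4,6,7}; column 7 has {4,6}; that leaves 5.
At row 5, column 5: row 5 has {1}; column 5 has {1,2,3,4,5,7}; that leaves 6.
At row 6, column 6: row 6 has {5}; column 6 has {1,2,3,6,7}; that leaves 4.
At row 7, column 4: row 7 has {4,5,6,7}; column 4 has {1,2,5,6}; that leaves 3.
At row 1, column 6: row 1 has {1,2,6,7}; column 6 has {1,2,3,4,6,7}; that leaves 5.
At row 6, column 4: row 6 has {4,5}; column 4 has {1,2,3,5,6}; that leaves 7.
At row 1, column 3: row 1 has {1,2,5,6,7}; column 3 has {4}; that leaves 3.
At row 5, column 4: row 5 has {1,6}; column 4 has {1,2,3,5,6,7}; that leaves 4.
At row 1, column 1: row 1 has {1,2,3,5,6,7}; column 1 has {2,5,7}; that leaves 4.
At row 5, column 1: row 5 has {1,4,6}; column 1 has {2,4,5,7}; that leaves 3.
At row 5, column 2: row 5 has {1,3,4,6}; column 2 has {3,5,6,7}; that leaves 2.
At row 5, column 7: row 5 has {1,2,3,4,6}; column 7 has {4,5,6}; that leaves 7.
At row 6, column 2: row 6 has {4,5,7}; column 2 has {2,3,5,6,7}; that leaves 1.
At row 3, column 2: row 3 has {2,3,5,6}; column 2 has {1,2,3,5,6,7}; that leaves 4.
At row 3, column 7: row 3 has {2,3,4,5,6}; column 7 has {4,5,6,7}; that leaves 1.
At row 5, column 3: row 5 has {1,2,3,4,6,7}; column 3 has {3,4}; that leaves 5.
At row 6, column 1: row 6 has {1,4,5,7}; column 1 has {2,3,4,5,7}; that leaves 6.
At row 6, column 3: row 6 has {1,4,5,6,7}; column 3 has {3,4,5}; that leaves 2.
At row 6, column 7: row 6 has {1,2,4,5,6,7}; column 7 has {1,4,5,6,7}; that leaves 3.
At row 7, column 3: row 7 has {3,4,5,6,7}; column 3 has {2,3,4,5}; that leaves 1.
At row 7, column 7: row 7 has {1,3,4,5,6,7}; column 7 has {1,3,4,5,6,7}; that leaves 2.
At row 2, column 1: row 2 has {2,3,4,5,7}; column 1 has {2,3,4,5,6,7}; that leaves 1.
At row 2, column 3: row 2 has {1,2,3,4,5,7}; column 3 has {1,2,3,4,5}; that leaves 6.
At row 3, column 3: row 3 has {1,2,3,4,5,6}; column 3 has {1,2,3,4,5,6}; that leaves 7.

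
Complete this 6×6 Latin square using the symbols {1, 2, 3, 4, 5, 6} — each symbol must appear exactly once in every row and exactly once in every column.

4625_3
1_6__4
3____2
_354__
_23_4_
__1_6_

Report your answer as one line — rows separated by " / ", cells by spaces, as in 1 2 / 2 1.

At row 1, column 5: row 1 has {2,3,4,5,6}; column 5 has {4,6}; that leaves 1.
At row 2, column 2: row 2 has {1,4,6}; column 2 has {2,3,6}; that leaves 5.
At row 3, column 3: row 3 has {2,3}; column 3 has {1,2,3,5,6}; that leaves 4.
At row 3, column 5: row 3 has {2,3,4}; column 5 has {1,4,6}; that leaves 5.
At row 4, column 5: row 4 has {3,4,5}; column 5 has {1,4,5,6}; that leaves 2.
At row 6, column 2: row 6 has {1,6}; column 2 has {2,3,5,6}; that leaves 4.
At row 6, column 6: row 6 has {1,4,6}; column 6 has {2,3,4}; that leaves 5.
At row 2, column 5: row 2 has {1,4,5,6}; column 5 has {1,2,4,5,6}; that leaves 3.
At row 3, column 2: row 3 has {2,3,4,5}; column 2 has {2,3,4,5,6}; that leaves 1.
At row 3, column 4: row 3 has {1,2,3,4,5}; column 4 has {4,5}; that leaves 6.
At row 4, column 1: row 4 has {2,3,4,5}; column 1 has {1,3,4}; that leaves 6.
At row 4, column 6: row 4 has {2,3,4,5,6}; column 6 has {2,3,4,5}; that leaves 1.
At row 5, column 1: row 5 has {2,3,4}; column 1 has {1,3,4,6}; that leaves 5.
At row 5, column 4: row 5 has {2,3,4,5}; column 4 has {4,5,6}; that leaves 1.
At row 5, column 6: row 5 has {1,2,3,4,5}; column 6 has {1,2,3,4,5}; that leaves 6.
At row 6, column 1: row 6 has {1,4,5,6}; column 1 has {1,3,4,5,6}; that leaves 2.
At row 6, column 4: row 6 has {1,2,4,5,6}; column 4 has {1,4,5,6}; that leaves 3.
At row 2, column 4: row 2 has {1,3,4,5,6}; column 4 has {1,3,4,5,6}; that leaves 2.

4 6 2 5 1 3 / 1 5 6 2 3 4 / 3 1 4 6 5 2 / 6 3 5 4 2 1 / 5 2 3 1 4 6 / 2 4 1 3 6 5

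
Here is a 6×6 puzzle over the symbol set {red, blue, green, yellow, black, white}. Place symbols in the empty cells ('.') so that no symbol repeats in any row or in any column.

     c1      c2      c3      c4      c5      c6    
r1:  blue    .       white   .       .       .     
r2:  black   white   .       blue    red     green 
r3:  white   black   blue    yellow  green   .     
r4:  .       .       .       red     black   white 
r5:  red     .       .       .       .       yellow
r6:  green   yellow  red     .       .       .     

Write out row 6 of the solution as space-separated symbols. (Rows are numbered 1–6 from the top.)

At row 1, column 5: row 1 has {blue,white}; column 5 has {red,green,black}; that leaves yellow.
At row 2, column 3: row 2 has {red,blue,green,black,white}; column 3 has {red,blue,white}; that leaves yellow.
At row 3, column 6: row 3 has {blue,green,yellow,black,white}; column 6 has {green,yellow,white}; that leaves red.
At row 4, column 1: row 4 has {red,black,white}; column 1 has {red,blue,green,black,white}; that leaves yellow.
At row 4, column 3: row 4 has {red,yellow,black,white}; column 3 has {red,blue,yellow,white}; that leaves green.
At row 5, column 3: row 5 has {red,yellow}; column 3 has {red,blue,green,yellow,white}; that leaves black.
At row 1, column 6: row 1 has {blue,yellow,white}; column 6 has {red,green,yellow,white}; that leaves black.
At row 4, column 2: row 4 has {red,green,yellow,black,white}; column 2 has {yellow,black,white}; that leaves blue.
At row 5, column 2: row 5 has {red,yellow,black}; column 2 has {blue,yellow,black,white}; that leaves green.
At row 5, column 4: row 5 has {red,green,yellow,black}; column 4 has {red,blue,yellow}; that leaves white.
At row 5, column 5: row 5 has {red,green,yellow,black,white}; column 5 has {red,green,yellow,black}; that leaves blue.
At row 6, column 4: row 6 has {red,green,yellow}; column 4 has {red,blue,yellow,white}; that leaves black.
At row 6, column 5: row 6 has {red,green,yellow,black}; column 5 has {red,blue,green,yellow,black}; that leaves white.
At row 6, column 6: row 6 has {red,green,yellow,black,white}; column 6 has {red,green,yellow,black,white}; that leaves blue.

green yellow red black white blue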